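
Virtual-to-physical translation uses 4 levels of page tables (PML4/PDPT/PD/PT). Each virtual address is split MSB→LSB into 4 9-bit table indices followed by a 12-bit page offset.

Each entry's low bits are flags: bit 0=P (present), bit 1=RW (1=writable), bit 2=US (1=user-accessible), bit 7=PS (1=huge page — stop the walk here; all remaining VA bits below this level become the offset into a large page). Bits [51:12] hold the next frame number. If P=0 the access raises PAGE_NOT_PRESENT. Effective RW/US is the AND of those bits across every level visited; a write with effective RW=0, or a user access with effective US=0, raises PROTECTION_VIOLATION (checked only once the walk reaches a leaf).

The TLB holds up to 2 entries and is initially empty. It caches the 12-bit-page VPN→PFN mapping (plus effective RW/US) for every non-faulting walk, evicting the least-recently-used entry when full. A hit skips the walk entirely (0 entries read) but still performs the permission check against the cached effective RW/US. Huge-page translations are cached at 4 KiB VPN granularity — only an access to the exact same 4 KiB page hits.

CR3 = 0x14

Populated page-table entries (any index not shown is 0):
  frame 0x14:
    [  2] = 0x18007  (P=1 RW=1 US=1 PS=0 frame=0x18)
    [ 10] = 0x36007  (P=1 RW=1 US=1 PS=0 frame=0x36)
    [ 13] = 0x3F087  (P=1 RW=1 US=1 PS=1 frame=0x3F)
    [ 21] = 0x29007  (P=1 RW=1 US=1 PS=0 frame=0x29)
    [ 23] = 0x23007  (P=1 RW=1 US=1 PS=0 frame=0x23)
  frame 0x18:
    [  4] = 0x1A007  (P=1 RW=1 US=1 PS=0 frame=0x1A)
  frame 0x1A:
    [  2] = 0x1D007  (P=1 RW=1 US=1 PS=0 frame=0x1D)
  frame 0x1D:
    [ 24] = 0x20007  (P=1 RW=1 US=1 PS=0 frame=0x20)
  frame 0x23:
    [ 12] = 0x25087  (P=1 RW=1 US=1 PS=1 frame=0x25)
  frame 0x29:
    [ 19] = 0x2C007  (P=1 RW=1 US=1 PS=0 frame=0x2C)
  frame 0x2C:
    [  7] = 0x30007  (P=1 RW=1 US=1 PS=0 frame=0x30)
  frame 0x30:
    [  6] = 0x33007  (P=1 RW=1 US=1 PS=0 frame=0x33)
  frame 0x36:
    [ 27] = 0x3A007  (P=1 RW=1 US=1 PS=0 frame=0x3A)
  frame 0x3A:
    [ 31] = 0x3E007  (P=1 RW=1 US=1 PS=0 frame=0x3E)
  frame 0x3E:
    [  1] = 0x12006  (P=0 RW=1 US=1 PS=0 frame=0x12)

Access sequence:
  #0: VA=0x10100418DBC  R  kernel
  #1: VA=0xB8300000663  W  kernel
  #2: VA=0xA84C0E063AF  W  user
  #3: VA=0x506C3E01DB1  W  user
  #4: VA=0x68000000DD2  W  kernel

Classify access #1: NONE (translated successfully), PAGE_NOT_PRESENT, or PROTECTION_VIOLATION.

Trace:
#0 VA=0x10100418DBC (r,kernel):
  [0] read 0x14 idx=2: raw=0x18007 flags P=1 W=1 U=1 S=0
  [1] read 0x18 idx=4: raw=0x1A007 flags P=1 W=1 U=1 S=0
  [2] read 0x1A idx=2: raw=0x1D007 flags P=1 W=1 U=1 S=0
  [3] read 0x1D idx=24: raw=0x20007 flags P=1 W=1 U=1 S=0
  ⇒ phys 0x20DBC  [4 reads]
#1 VA=0xB8300000663 (w,kernel):
  [0] read 0x14 idx=23: raw=0x23007 flags P=1 W=1 U=1 S=0
  [1] read 0x23 idx=12: raw=0x25087 flags P=1 W=1 U=1 S=1
  ⇒ phys 0x25663 (huge @L1)  [2 reads]
#2 VA=0xA84C0E063AF (w,user):
  [0] read 0x14 idx=21: raw=0x29007 flags P=1 W=1 U=1 S=0
  [1] read 0x29 idx=19: raw=0x2C007 flags P=1 W=1 U=1 S=0
  [2] read 0x2C idx=7: raw=0x30007 flags P=1 W=1 U=1 S=0
  [3] read 0x30 idx=6: raw=0x33007 flags P=1 W=1 U=1 S=0
  ⇒ phys 0x333AF  [4 reads]
#3 VA=0x506C3E01DB1 (w,user):
  [0] read 0x14 idx=10: raw=0x36007 flags P=1 W=1 U=1 S=0
  [1] read 0x36 idx=27: raw=0x3A007 flags P=1 W=1 U=1 S=0
  [2] read 0x3A idx=31: raw=0x3E007 flags P=1 W=1 U=1 S=0
  [3] read 0x3E idx=1: raw=0x12006 flags P=0 W=1 U=1 S=0
  ✗ PAGE_NOT_PRESENT  [4 reads]
#4 VA=0x68000000DD2 (w,kernel):
  [0] read 0x14 idx=13: raw=0x3F087 flags P=1 W=1 U=1 S=1
  ⇒ phys 0x3FDD2 (huge @L0)  [1 reads]

Access #1 fault: NONE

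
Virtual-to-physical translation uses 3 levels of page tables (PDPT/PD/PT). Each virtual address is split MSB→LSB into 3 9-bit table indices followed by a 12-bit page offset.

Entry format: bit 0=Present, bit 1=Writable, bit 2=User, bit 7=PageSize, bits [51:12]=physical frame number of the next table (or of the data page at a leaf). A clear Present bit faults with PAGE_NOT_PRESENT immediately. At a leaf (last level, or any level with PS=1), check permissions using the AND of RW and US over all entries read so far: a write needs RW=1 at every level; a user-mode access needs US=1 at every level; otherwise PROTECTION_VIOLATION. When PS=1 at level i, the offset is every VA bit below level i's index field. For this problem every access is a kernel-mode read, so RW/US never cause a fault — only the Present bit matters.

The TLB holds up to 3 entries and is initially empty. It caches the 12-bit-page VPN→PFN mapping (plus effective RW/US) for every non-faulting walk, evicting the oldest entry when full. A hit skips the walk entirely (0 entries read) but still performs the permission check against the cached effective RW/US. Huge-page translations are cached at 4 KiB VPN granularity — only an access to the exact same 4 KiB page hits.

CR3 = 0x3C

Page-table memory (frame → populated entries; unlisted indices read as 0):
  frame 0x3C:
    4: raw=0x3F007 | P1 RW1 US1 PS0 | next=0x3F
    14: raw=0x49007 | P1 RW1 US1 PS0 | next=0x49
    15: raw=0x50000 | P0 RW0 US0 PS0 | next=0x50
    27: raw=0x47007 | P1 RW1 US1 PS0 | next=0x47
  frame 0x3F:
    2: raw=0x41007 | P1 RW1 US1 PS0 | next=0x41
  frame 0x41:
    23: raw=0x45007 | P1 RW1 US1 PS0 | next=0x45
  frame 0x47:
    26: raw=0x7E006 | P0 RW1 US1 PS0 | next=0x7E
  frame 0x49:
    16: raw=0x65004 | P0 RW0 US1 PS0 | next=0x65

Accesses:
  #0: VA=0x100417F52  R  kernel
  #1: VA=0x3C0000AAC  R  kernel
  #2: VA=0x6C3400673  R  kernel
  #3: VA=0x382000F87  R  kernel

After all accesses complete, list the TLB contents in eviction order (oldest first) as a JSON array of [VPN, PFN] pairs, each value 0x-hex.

Walk each access:
#0 VA=0x100417F52 (r,kernel):
  [0] read 0x3C idx=4: raw=0x3F007 flags P=1 W=1 U=1 S=0
  [1] read 0x3F idx=2: raw=0x41007 flags P=1 W=1 U=1 S=0
  [2] read 0x41 idx=23: raw=0x45007 flags P=1 W=1 U=1 S=0
  ✓ 0x45F52  — 3 lookups
#1 VA=0x3C0000AAC (r,kernel):
  [0] read 0x3C idx=15: raw=0x50000 flags P=0 W=0 U=0 S=0
  ✗ PAGE_NOT_PRESENT  [1 reads]
#2 VA=0x6C3400673 (r,kernel):
  [0] read 0x3C idx=27: raw=0x47007 flags P=1 W=1 U=1 S=0
  [1] read 0x47 idx=26: raw=0x7E006 flags P=0 W=1 U=1 S=0
  ✗ PAGE_NOT_PRESENT  [2 reads]
#3 VA=0x382000F87 (r,kernel):
  [0] read 0x3C idx=14: raw=0x49007 flags P=1 W=1 U=1 S=0
  [1] read 0x49 idx=16: raw=0x65004 flags P=0 W=0 U=1 S=0
  ✗ PAGE_NOT_PRESENT  [2 reads]

TLB: [["0x100417", "0x45"]]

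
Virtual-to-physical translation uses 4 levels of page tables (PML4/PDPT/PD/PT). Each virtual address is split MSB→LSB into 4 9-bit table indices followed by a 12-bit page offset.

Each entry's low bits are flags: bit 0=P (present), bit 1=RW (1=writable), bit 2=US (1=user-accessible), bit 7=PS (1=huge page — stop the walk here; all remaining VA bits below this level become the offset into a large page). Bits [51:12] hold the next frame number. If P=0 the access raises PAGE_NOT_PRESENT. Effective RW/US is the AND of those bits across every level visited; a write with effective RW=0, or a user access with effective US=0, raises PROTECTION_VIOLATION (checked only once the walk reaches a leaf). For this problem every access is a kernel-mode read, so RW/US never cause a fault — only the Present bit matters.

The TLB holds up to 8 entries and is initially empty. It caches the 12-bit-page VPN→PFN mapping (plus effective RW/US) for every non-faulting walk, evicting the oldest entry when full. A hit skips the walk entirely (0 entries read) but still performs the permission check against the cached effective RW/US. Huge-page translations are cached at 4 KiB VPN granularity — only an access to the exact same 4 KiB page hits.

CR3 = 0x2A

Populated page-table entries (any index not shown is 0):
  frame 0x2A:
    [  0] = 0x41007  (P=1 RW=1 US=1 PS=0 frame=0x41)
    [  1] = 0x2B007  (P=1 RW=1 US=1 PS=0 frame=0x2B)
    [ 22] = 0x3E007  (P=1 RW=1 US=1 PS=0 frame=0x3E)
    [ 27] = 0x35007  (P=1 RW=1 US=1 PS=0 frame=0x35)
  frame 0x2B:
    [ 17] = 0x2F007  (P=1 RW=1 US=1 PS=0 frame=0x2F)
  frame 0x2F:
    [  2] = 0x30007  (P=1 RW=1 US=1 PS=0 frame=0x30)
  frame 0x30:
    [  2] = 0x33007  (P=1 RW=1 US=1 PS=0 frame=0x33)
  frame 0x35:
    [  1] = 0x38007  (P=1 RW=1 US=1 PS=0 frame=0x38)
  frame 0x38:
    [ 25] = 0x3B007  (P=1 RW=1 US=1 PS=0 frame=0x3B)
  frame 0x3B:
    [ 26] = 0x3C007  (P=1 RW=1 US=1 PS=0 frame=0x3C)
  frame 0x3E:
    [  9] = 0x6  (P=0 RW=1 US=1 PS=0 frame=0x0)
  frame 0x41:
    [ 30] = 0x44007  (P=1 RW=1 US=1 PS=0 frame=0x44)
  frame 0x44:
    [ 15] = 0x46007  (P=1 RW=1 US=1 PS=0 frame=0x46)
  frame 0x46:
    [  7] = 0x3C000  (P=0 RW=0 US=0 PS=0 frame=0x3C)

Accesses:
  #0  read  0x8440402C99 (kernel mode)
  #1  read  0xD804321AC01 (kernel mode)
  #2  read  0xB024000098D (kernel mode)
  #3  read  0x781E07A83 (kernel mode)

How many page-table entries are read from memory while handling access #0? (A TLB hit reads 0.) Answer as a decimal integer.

Per-access translation:
#0 VA=0x8440402C99 (r,kernel):
  lvl0: tbl 0x2A, slot 1 ⇒ 0x2B007 (P1/RW1/US1/PS0)
  lvl1: tbl 0x2B, slot 17 ⇒ 0x2F007 (P1/RW1/US1/PS0)
  lvl2: tbl 0x2F, slot 2 ⇒ 0x30007 (P1/RW1/US1/PS0)
  lvl3: tbl 0x30, slot 2 ⇒ 0x33007 (P1/RW1/US1/PS0)
  → PA=0x33C99  (4 entries read)
#1 VA=0xD804321AC01 (r,kernel):
  lvl0: tbl 0x2A, slot 27 ⇒ 0x35007 (P1/RW1/US1/PS0)
  lvl1: tbl 0x35, slot 1 ⇒ 0x38007 (P1/RW1/US1/PS0)
  lvl2: tbl 0x38, slot 25 ⇒ 0x3B007 (P1/RW1/US1/PS0)
  lvl3: tbl 0x3B, slot 26 ⇒ 0x3C007 (P1/RW1/US1/PS0)
  → PA=0x3CC01  (4 entries read)
#2 VA=0xB024000098D (r,kernel):
  lvl0: tbl 0x2A, slot 22 ⇒ 0x3E007 (P1/RW1/US1/PS0)
  lvl1: tbl 0x3E, slot 9 ⇒ 0x6 (P0/RW1/US1/PS0)
  → PAGE_NOT_PRESENT  (2 entries read)
#3 VA=0x781E07A83 (r,kernel):
  lvl0: tbl 0x2A, slot 0 ⇒ 0x41007 (P1/RW1/US1/PS0)
  lvl1: tbl 0x41, slot 30 ⇒ 0x44007 (P1/RW1/US1/PS0)
  lvl2: tbl 0x44, slot 15 ⇒ 0x46007 (P1/RW1/US1/PS0)
  lvl3: tbl 0x46, slot 7 ⇒ 0x3C000 (P0/RW0/US0/PS0)
  → PAGE_NOT_PRESENT  (4 entries read)

Entries read for #0: 4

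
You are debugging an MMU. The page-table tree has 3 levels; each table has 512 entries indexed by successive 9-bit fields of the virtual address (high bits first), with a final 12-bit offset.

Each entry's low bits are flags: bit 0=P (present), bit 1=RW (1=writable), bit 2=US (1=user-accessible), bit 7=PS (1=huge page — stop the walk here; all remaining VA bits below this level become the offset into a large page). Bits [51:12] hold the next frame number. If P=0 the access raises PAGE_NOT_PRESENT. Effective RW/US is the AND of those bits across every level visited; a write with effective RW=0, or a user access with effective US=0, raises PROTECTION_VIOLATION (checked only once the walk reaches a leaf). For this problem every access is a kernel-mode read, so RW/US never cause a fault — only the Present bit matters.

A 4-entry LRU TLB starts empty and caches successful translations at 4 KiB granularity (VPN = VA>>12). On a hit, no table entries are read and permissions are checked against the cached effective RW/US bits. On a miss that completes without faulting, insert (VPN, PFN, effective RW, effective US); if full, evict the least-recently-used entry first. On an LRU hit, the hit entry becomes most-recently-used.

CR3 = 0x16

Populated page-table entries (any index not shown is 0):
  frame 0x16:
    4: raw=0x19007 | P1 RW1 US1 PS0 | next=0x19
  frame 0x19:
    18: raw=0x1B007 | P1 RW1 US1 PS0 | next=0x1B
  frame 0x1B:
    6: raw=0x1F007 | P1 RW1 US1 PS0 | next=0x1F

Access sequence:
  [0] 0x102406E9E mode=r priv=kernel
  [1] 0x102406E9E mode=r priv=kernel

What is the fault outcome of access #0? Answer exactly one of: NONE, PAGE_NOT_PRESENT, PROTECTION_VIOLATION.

Per-access translation:
#0 VA=0x102406E9E (r,kernel):
  L0: frame=0x16 idx=4 entry=0x19007 [P=1 RW=1 US=1 PS=0]
  L1: frame=0x19 idx=18 entry=0x1B007 [P=1 RW=1 US=1 PS=0]
  L2: frame=0x1B idx=6 entry=0x1F007 [P=1 RW=1 US=1 PS=0]
  ✓ 0x1FE9E  — 3 lookups
#1 VA=0x102406E9E (r,kernel):
  TLB hit vpn=0x102406 → PA=0x1FE9E

Access #0 fault: NONE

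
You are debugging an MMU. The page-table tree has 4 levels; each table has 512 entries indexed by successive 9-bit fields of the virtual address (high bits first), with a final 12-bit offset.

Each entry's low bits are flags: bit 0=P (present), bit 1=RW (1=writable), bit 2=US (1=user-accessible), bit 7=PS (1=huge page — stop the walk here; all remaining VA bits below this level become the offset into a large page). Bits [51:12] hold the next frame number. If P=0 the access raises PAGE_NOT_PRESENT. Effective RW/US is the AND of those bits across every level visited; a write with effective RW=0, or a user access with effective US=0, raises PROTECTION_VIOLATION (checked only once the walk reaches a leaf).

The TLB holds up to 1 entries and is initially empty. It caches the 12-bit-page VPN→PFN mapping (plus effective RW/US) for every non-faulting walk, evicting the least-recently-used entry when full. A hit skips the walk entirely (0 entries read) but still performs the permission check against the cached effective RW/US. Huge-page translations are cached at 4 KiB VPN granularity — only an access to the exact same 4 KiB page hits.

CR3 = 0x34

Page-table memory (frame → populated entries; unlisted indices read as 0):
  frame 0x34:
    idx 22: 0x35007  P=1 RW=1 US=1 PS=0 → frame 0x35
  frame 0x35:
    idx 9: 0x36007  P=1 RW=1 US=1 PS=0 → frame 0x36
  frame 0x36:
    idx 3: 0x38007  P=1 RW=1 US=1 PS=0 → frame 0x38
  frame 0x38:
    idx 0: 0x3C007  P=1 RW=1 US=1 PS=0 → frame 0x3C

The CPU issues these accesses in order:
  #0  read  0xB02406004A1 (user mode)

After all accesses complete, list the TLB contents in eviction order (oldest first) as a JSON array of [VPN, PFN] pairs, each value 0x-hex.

Per-access translation:
#0 VA=0xB02406004A1 (r,user):
  [0] read 0x34 idx=22: raw=0x35007 flags P=1 W=1 U=1 S=0
  [1] read 0x35 idx=9: raw=0x36007 flags P=1 W=1 U=1 S=0
  [2] read 0x36 idx=3: raw=0x38007 flags P=1 W=1 U=1 S=0
  [3] read 0x38 idx=0: raw=0x3C007 flags P=1 W=1 U=1 S=0
  ⇒ phys 0x3C4A1  [4 reads]

TLB: [["0xB0240600", "0x3C"]]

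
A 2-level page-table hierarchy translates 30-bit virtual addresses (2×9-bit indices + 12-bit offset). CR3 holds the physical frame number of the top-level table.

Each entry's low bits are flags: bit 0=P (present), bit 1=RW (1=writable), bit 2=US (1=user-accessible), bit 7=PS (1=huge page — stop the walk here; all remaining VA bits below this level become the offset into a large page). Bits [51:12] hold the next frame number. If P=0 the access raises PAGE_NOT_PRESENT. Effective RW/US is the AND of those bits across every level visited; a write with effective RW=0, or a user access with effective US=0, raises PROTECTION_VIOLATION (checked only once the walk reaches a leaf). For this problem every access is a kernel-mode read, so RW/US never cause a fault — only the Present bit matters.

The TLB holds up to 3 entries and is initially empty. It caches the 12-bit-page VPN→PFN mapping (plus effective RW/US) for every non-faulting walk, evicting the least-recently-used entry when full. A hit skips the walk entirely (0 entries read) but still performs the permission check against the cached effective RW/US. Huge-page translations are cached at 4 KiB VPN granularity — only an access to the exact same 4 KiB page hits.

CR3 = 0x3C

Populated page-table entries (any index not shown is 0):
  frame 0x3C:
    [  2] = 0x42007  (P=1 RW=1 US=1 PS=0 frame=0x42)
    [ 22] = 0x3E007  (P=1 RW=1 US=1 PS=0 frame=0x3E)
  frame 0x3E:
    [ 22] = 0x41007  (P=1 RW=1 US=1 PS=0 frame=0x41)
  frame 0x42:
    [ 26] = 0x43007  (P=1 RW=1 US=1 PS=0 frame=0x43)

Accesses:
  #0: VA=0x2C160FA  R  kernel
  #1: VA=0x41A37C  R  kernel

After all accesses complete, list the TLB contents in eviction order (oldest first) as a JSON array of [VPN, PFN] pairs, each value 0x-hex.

Per-access translation:
#0 VA=0x2C160FA (r,kernel):
  L0 @0x3C[22] → 0x3E007  P=1,RW=1,US=1,PS=0
  L1 @0x3E[22] → 0x41007  P=1,RW=1,US=1,PS=0
  → PA=0x410FA  (2 entries read)
#1 VA=0x41A37C (r,kernel):
  L0 @0x3C[2] → 0x42007  P=1,RW=1,US=1,PS=0
  L1 @0x42[26] → 0x43007  P=1,RW=1,US=1,PS=0
  → PA=0x4337C  (2 entries read)

TLB: [["0x2C16", "0x41"], ["0x41A", "0x43"]]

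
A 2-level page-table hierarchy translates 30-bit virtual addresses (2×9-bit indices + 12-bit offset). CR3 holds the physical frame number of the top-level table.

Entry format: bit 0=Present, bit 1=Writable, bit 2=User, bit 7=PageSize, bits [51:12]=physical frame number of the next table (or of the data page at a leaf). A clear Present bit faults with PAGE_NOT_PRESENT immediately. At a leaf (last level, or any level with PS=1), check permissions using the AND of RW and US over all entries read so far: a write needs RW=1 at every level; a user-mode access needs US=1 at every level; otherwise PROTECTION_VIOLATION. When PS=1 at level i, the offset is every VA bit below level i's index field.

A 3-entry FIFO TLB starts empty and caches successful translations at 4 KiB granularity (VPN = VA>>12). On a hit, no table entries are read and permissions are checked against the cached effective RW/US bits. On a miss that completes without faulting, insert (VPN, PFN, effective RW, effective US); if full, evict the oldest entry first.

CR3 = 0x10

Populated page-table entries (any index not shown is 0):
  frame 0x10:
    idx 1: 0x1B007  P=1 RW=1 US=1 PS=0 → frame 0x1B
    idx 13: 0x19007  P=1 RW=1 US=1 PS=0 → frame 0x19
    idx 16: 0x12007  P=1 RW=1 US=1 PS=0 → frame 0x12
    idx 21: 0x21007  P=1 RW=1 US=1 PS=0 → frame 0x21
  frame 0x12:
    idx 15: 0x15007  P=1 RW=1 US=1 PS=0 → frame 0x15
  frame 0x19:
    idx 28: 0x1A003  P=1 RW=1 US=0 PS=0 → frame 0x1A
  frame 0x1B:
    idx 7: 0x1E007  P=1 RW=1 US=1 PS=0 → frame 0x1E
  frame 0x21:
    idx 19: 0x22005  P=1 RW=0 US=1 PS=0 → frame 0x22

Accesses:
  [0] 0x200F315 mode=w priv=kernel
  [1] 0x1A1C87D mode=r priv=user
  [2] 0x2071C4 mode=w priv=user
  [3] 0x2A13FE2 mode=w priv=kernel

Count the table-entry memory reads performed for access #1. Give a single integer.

Walk each access:
#0 VA=0x200F315 (w,kernel):
  L0: frame=0x10 idx=16 entry=0x12007 [P=1 RW=1 US=1 PS=0]
  L1: frame=0x12 idx=15 entry=0x15007 [P=1 RW=1 US=1 PS=0]
  ✓ 0x15315  — 2 lookups
#1 VA=0x1A1C87D (r,user):
  L0: frame=0x10 idx=13 entry=0x19007 [P=1 RW=1 US=1 PS=0]
  L1: frame=0x19 idx=28 entry=0x1A003 [P=1 RW=1 US=0 PS=0]
  → PROTECTION_VIOLATION  (2 entries read)
#2 VA=0x2071C4 (w,user):
  L0: frame=0x10 idx=1 entry=0x1B007 [P=1 RW=1 US=1 PS=0]
  L1: frame=0x1B idx=7 entry=0x1E007 [P=1 RW=1 US=1 PS=0]
  ✓ 0x1E1C4  — 2 lookups
#3 VA=0x2A13FE2 (w,kernel):
  L0: frame=0x10 idx=21 entry=0x21007 [P=1 RW=1 US=1 PS=0]
  L1: frame=0x21 idx=19 entry=0x22005 [P=1 RW=0 US=1 PS=0]
  → PROTECTION_VIOLATION  (2 entries read)

Entries read for #1: 2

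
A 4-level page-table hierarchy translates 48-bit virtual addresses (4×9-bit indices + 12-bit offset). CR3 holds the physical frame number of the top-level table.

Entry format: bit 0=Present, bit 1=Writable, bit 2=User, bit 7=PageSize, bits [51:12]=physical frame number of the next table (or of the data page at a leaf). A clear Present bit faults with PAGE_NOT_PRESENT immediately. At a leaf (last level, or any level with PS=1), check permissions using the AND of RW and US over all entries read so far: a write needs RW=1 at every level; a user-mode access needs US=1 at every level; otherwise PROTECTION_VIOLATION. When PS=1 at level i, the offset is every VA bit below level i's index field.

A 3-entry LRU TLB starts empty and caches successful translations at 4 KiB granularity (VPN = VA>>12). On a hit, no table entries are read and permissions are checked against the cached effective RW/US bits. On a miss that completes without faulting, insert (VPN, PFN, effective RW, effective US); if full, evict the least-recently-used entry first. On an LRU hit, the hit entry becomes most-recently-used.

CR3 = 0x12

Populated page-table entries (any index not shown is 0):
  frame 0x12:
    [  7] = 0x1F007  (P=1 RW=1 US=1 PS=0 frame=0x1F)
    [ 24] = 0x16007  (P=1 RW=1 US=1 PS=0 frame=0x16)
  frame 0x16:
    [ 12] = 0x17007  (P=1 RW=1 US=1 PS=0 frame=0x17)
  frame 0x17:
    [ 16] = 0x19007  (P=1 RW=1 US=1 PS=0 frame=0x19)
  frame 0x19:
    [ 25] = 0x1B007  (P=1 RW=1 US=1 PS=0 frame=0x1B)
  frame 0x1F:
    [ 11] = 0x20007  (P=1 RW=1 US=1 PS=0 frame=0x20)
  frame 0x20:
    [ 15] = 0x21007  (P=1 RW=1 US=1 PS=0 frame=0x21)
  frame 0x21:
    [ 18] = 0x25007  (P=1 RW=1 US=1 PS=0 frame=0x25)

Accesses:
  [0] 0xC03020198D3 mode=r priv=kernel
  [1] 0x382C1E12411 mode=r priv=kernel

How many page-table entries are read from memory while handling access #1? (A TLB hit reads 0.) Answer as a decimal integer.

Walk each access:
#0 VA=0xC03020198D3 (r,kernel):
  L0: frame=0x12 idx=24 entry=0x16007 [P=1 RW=1 US=1 PS=0]
  L1: frame=0x16 idx=12 entry=0x17007 [P=1 RW=1 US=1 PS=0]
  L2: frame=0x17 idx=16 entry=0x19007 [P=1 RW=1 US=1 PS=0]
  L3: frame=0x19 idx=25 entry=0x1B007 [P=1 RW=1 US=1 PS=0]
  → PA=0x1B8D3  (4 entries read)
#1 VA=0x382C1E12411 (r,kernel):
  L0: frame=0x12 idx=7 entry=0x1F007 [P=1 RW=1 US=1 PS=0]
  L1: frame=0x1F idx=11 entry=0x20007 [P=1 RW=1 US=1 PS=0]
  L2: frame=0x20 idx=15 entry=0x21007 [P=1 RW=1 US=1 PS=0]
  L3: frame=0x21 idx=18 entry=0x25007 [P=1 RW=1 US=1 PS=0]
  → PA=0x25411  (4 entries read)

Entries read for #1: 4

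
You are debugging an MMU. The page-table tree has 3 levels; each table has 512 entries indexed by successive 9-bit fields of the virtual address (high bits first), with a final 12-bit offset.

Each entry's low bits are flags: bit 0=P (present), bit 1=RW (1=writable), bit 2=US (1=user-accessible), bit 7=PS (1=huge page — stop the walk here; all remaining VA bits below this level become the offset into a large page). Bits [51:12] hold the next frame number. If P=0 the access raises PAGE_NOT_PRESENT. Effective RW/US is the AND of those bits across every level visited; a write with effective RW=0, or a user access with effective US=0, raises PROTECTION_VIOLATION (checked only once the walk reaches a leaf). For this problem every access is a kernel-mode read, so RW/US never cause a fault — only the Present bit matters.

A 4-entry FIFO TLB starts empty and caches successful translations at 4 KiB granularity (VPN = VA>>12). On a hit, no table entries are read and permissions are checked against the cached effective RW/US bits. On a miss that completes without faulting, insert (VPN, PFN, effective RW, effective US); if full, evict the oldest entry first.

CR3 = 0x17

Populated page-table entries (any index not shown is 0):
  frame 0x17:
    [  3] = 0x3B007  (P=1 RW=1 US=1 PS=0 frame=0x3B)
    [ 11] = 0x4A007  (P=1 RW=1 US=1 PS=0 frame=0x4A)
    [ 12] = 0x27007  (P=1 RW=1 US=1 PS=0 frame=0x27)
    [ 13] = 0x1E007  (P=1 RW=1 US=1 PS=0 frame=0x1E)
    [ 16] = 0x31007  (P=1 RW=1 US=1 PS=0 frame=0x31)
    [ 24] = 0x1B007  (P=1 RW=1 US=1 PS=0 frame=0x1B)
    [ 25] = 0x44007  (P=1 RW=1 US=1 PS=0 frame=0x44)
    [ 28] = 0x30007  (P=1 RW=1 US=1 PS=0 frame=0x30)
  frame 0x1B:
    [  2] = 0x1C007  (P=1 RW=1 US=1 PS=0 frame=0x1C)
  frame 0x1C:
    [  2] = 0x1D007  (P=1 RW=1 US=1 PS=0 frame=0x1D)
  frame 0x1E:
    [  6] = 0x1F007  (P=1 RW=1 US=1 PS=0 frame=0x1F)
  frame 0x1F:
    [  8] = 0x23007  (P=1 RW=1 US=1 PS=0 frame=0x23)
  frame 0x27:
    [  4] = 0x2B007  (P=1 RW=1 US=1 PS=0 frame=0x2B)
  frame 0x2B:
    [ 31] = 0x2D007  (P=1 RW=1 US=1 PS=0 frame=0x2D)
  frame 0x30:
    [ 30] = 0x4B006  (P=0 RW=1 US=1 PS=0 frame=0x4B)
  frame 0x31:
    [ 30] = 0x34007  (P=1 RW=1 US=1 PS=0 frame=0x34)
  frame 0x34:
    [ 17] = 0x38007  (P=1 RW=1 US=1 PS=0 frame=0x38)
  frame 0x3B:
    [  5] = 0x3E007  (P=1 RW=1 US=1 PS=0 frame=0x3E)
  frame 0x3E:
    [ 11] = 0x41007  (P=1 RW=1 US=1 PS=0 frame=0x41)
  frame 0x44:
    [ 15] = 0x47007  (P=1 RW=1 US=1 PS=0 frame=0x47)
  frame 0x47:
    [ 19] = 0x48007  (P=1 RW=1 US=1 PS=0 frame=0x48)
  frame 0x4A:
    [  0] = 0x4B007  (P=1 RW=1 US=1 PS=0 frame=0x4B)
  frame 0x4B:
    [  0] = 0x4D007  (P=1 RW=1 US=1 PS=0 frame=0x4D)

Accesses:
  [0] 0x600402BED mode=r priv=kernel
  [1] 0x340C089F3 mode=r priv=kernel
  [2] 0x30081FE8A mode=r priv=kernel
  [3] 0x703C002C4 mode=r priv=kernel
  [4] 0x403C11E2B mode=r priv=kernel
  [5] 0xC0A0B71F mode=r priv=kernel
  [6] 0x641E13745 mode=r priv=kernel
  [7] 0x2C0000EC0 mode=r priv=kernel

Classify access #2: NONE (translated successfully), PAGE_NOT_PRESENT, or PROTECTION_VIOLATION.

Trace:
#0 VA=0x600402BED (r,kernel):
  L0 @0x17[24] → 0x1B007  P=1,RW=1,US=1,PS=0
  L1 @0x1B[2] → 0x1C007  P=1,RW=1,US=1,PS=0
  L2 @0x1C[2] → 0x1D007  P=1,RW=1,US=1,PS=0
  ⇒ phys 0x1DBED  [3 reads]
#1 VA=0x340C089F3 (r,kernel):
  L0 @0x17[13] → 0x1E007  P=1,RW=1,US=1,PS=0
  L1 @0x1E[6] → 0x1F007  P=1,RW=1,US=1,PS=0
  L2 @0x1F[8] → 0x23007  P=1,RW=1,US=1,PS=0
  ⇒ phys 0x239F3  [3 reads]
#2 VA=0x30081FE8A (r,kernel):
  L0 @0x17[12] → 0x27007  P=1,RW=1,US=1,PS=0
  L1 @0x27[4] → 0x2B007  P=1,RW=1,US=1,PS=0
  L2 @0x2B[31] → 0x2D007  P=1,RW=1,US=1,PS=0
  ⇒ phys 0x2DE8A  [3 reads]
#3 VA=0x703C002C4 (r,kernel):
  L0 @0x17[28] → 0x30007  P=1,RW=1,US=1,PS=0
  L1 @0x30[30] → 0x4B006  P=0,RW=1,US=1,PS=0
  ⇒ fault: PAGE_NOT_PRESENT  — 2 lookups
#4 VA=0x403C11E2B (r,kernel):
  L0 @0x17[16] → 0x31007  P=1,RW=1,US=1,PS=0
  L1 @0x31[30] → 0x34007  P=1,RW=1,US=1,PS=0
  L2 @0x34[17] → 0x38007  P=1,RW=1,US=1,PS=0
  ⇒ phys 0x38E2B  [3 reads]
#5 VA=0xC0A0B71F (r,kernel):
  L0 @0x17[3] → 0x3B007  P=1,RW=1,US=1,PS=0
  L1 @0x3B[5] → 0x3E007  P=1,RW=1,US=1,PS=0
  L2 @0x3E[11] → 0x41007  P=1,RW=1,US=1,PS=0
  ⇒ phys 0x4171F  [3 reads]
#6 VA=0x641E13745 (r,kernel):
  L0 @0x17[25] → 0x44007  P=1,RW=1,US=1,PS=0
  L1 @0x44[15] → 0x47007  P=1,RW=1,US=1,PS=0
  L2 @0x47[19] → 0x48007  P=1,RW=1,US=1,PS=0
  ⇒ phys 0x48745  [3 reads]
#7 VA=0x2C0000EC0 (r,kernel):
  L0 @0x17[11] → 0x4A007  P=1,RW=1,US=1,PS=0
  L1 @0x4A[0] → 0x4B007  P=1,RW=1,US=1,PS=0
  L2 @0x4B[0] → 0x4D007  P=1,RW=1,US=1,PS=0
  ⇒ phys 0x4DEC0  [3 reads]

Access #2 fault: NONE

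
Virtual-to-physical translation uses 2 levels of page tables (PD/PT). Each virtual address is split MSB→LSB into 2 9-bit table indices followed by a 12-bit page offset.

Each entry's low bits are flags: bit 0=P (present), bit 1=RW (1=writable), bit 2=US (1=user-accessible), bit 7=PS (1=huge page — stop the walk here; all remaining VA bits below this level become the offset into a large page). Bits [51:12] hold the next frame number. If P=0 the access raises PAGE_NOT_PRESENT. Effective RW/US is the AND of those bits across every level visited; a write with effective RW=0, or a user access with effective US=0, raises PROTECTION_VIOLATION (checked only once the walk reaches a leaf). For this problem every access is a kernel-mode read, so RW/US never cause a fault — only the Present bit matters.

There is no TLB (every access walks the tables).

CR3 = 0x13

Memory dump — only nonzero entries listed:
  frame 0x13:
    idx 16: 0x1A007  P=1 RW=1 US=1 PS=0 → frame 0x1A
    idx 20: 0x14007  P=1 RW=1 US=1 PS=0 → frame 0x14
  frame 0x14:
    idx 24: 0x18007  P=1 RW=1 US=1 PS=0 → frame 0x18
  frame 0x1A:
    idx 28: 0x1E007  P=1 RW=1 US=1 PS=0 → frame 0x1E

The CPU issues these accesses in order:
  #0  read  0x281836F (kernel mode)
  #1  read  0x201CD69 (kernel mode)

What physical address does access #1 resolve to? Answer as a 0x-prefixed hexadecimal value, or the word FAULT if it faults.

Walk each access:
#0 VA=0x281836F (r,kernel):
  [0] read 0x13 idx=20: raw=0x14007 flags P=1 W=1 U=1 S=0
  [1] read 0x14 idx=24: raw=0x18007 flags P=1 W=1 U=1 S=0
  ✓ 0x1836F  — 2 lookups
#1 VA=0x201CD69 (r,kernel):
  [0] read 0x13 idx=16: raw=0x1A007 flags P=1 W=1 U=1 S=0
  [1] read 0x1A idx=28: raw=0x1E007 flags P=1 W=1 U=1 S=0
  ✓ 0x1ED69  — 2 lookups

Access #1 PA: 0x1ED69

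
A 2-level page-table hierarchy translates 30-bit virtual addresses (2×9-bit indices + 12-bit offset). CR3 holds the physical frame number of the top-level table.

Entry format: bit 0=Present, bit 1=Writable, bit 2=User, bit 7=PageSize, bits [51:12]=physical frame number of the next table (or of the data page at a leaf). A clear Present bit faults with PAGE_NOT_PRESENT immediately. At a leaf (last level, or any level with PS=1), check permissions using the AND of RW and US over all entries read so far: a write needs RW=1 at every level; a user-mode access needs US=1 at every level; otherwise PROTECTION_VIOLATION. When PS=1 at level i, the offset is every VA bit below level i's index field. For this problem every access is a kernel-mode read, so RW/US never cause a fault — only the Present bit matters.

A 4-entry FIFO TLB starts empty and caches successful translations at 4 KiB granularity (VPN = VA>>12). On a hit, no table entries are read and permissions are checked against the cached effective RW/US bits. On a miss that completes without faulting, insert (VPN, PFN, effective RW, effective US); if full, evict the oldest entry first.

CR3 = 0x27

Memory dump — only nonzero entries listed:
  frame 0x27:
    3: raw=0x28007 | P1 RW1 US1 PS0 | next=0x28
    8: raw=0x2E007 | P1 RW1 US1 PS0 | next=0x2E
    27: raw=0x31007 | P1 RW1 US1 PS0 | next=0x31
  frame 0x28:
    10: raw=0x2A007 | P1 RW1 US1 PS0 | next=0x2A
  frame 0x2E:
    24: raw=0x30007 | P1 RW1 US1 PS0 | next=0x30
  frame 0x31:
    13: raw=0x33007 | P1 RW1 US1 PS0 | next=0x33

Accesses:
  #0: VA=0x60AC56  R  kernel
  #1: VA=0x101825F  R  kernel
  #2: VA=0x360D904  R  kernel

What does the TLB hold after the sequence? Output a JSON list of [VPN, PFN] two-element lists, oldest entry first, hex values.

Trace:
#0 VA=0x60AC56 (r,kernel):
  L0 @0x27[3] → 0x28007  P=1,RW=1,US=1,PS=0
  L1 @0x28[10] → 0x2A007  P=1,RW=1,US=1,PS=0
  ⇒ phys 0x2AC56  [2 reads]
#1 VA=0x101825F (r,kernel):
  L0 @0x27[8] → 0x2E007  P=1,RW=1,US=1,PS=0
  L1 @0x2E[24] → 0x30007  P=1,RW=1,US=1,PS=0
  ⇒ phys 0x3025F  [2 reads]
#2 VA=0x360D904 (r,kernel):
  L0 @0x27[27] → 0x31007  P=1,RW=1,US=1,PS=0
  L1 @0x31[13] → 0x33007  P=1,RW=1,US=1,PS=0
  ⇒ phys 0x33904  [2 reads]

TLB: [["0x60A", "0x2A"], ["0x1018", "0x30"], ["0x360D", "0x33"]]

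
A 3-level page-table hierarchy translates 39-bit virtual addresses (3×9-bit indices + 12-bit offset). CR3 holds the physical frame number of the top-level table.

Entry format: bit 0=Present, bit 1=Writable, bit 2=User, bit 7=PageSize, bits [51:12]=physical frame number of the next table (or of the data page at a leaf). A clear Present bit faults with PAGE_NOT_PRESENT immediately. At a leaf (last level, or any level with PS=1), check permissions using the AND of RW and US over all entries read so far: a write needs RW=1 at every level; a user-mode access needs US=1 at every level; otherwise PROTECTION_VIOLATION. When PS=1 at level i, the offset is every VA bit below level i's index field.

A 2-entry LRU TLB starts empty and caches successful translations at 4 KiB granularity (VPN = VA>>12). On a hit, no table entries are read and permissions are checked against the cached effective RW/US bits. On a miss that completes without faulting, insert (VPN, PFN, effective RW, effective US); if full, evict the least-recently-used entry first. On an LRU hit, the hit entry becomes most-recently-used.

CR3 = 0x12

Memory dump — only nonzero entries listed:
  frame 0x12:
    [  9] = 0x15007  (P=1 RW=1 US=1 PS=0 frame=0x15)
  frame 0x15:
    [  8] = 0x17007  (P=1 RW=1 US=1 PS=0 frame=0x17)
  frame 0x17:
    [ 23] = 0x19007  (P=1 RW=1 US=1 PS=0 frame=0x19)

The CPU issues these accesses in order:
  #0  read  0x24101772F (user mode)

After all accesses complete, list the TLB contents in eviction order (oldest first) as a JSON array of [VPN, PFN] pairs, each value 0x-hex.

Per-access translation:
#0 VA=0x24101772F (r,user):
  [0] read 0x12 idx=9: raw=0x15007 flags P=1 W=1 U=1 S=0
  [1] read 0x15 idx=8: raw=0x17007 flags P=1 W=1 U=1 S=0
  [2] read 0x17 idx=23: raw=0x19007 flags P=1 W=1 U=1 S=0
  ✓ 0x1972F  — 3 lookups

TLB: [["0x241017", "0x19"]]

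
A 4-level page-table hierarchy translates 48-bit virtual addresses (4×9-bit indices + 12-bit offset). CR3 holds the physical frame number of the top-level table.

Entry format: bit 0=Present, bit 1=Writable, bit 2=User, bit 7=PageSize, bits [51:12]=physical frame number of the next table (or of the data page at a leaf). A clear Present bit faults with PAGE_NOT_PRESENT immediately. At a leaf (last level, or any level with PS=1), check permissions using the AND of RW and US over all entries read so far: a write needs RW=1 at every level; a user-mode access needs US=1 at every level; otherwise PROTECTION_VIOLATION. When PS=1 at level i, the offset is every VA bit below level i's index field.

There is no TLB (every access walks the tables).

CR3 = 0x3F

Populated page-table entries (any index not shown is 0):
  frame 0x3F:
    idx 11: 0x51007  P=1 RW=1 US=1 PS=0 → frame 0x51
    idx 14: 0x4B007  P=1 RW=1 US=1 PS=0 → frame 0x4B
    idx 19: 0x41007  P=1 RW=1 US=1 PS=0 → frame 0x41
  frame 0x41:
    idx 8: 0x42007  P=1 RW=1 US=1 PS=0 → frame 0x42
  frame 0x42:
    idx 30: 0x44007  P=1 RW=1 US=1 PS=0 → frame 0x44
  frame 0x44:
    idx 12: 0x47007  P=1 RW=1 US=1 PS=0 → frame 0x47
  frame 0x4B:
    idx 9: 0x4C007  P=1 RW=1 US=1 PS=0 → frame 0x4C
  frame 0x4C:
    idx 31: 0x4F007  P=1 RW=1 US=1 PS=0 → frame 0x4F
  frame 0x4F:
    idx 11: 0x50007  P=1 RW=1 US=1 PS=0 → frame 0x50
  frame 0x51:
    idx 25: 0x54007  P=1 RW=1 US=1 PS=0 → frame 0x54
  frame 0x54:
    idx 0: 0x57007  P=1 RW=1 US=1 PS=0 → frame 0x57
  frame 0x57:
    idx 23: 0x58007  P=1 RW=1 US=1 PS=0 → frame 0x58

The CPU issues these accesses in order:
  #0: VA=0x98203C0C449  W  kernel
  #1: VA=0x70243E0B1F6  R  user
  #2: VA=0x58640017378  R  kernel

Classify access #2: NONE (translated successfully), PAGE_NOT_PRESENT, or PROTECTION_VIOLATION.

Walk each access:
#0 VA=0x98203C0C449 (w,kernel):
  lvl0: tbl 0x3F, slot 19 ⇒ 0x41007 (P1/RW1/US1/PS0)
  lvl1: tbl 0x41, slot 8 ⇒ 0x42007 (P1/RW1/US1/PS0)
  lvl2: tbl 0x42, slot 30 ⇒ 0x44007 (P1/RW1/US1/PS0)
  lvl3: tbl 0x44, slot 12 ⇒ 0x47007 (P1/RW1/US1/PS0)
  ⇒ phys 0x47449  [4 reads]
#1 VA=0x70243E0B1F6 (r,user):
  lvl0: tbl 0x3F, slot 14 ⇒ 0x4B007 (P1/RW1/US1/PS0)
  lvl1: tbl 0x4B, slot 9 ⇒ 0x4C007 (P1/RW1/US1/PS0)
  lvl2: tbl 0x4C, slot 31 ⇒ 0x4F007 (P1/RW1/US1/PS0)
  lvl3: tbl 0x4F, slot 11 ⇒ 0x50007 (P1/RW1/US1/PS0)
  ⇒ phys 0x501F6  [4 reads]
#2 VA=0x58640017378 (r,kernel):
  lvl0: tbl 0x3F, slot 11 ⇒ 0x51007 (P1/RW1/US1/PS0)
  lvl1: tbl 0x51, slot 25 ⇒ 0x54007 (P1/RW1/US1/PS0)
  lvl2: tbl 0x54, slot 0 ⇒ 0x57007 (P1/RW1/US1/PS0)
  lvl3: tbl 0x57, slot 23 ⇒ 0x58007 (P1/RW1/US1/PS0)
  ⇒ phys 0x58378  [4 reads]

Access #2 fault: NONE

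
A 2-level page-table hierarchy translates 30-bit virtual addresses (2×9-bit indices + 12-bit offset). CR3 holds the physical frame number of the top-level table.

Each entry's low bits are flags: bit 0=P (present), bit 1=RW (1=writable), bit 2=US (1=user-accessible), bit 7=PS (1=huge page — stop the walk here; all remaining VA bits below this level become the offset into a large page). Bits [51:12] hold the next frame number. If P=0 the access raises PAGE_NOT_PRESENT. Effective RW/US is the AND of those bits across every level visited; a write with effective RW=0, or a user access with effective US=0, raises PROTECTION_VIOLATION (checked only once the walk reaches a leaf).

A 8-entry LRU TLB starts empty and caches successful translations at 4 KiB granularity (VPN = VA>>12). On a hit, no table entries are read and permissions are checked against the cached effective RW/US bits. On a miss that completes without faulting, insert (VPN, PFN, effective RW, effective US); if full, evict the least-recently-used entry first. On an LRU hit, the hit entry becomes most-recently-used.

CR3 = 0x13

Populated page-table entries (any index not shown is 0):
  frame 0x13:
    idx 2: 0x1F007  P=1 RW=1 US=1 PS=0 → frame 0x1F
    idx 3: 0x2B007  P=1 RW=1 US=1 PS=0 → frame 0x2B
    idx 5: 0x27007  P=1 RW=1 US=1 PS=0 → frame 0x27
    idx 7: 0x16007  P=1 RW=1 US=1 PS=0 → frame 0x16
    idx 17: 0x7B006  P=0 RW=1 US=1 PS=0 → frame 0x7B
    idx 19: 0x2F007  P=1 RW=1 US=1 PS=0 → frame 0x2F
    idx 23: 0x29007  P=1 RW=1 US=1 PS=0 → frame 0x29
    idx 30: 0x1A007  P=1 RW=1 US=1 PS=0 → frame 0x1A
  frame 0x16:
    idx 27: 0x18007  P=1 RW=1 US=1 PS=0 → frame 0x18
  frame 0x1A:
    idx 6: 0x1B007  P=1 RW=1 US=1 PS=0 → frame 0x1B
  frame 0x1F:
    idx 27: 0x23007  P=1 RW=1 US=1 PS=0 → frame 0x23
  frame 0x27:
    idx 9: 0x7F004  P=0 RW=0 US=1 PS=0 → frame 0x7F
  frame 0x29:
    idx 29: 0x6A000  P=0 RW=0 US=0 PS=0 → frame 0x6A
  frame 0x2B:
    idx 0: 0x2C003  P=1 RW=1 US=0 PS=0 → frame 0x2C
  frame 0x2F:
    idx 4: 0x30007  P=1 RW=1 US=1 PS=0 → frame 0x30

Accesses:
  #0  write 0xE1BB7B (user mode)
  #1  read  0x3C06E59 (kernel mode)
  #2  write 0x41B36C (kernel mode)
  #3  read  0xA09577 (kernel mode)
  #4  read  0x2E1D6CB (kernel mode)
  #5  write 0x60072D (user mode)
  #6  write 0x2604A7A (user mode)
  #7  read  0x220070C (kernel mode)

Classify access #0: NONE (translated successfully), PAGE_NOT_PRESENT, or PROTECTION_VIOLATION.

Per-access translation:
#0 VA=0xE1BB7B (w,user):
  L0 @0x13[7] → 0x16007  P=1,RW=1,US=1,PS=0
  L1 @0x16[27] → 0x18007  P=1,RW=1,US=1,PS=0
  → PA=0x18B7B  (2 entries read)
#1 VA=0x3C06E59 (r,kernel):
  L0 @0x13[30] → 0x1A007  P=1,RW=1,US=1,PS=0
  L1 @0x1A[6] → 0x1B007  P=1,RW=1,US=1,PS=0
  → PA=0x1BE59  (2 entries read)
#2 VA=0x41B36C (w,kernel):
  L0 @0x13[2] → 0x1F007  P=1,RW=1,US=1,PS=0
  L1 @0x1F[27] → 0x23007  P=1,RW=1,US=1,PS=0
  → PA=0x2336C  (2 entries read)
#3 VA=0xA09577 (r,kernel):
  L0 @0x13[5] → 0x27007  P=1,RW=1,US=1,PS=0
  L1 @0x27[9] → 0x7F004  P=0,RW=0,US=1,PS=0
  ⇒ fault: PAGE_NOT_PRESENT  — 2 lookups
#4 VA=0x2E1D6CB (r,kernel):
  L0 @0x13[23] → 0x29007  P=1,RW=1,US=1,PS=0
  L1 @0x29[29] → 0x6A000  P=0,RW=0,US=0,PS=0
  ⇒ fault: PAGE_NOT_PRESENT  — 2 lookups
#5 VA=0x60072D (w,user):
  L0 @0x13[3] → 0x2B007  P=1,RW=1,US=1,PS=0
  L1 @0x2B[0] → 0x2C003  P=1,RW=1,US=0,PS=0
  ⇒ fault: PROTECTION_VIOLATION  — 2 lookups
#6 VA=0x2604A7A (w,user):
  L0 @0x13[19] → 0x2F007  P=1,RW=1,US=1,PS=0
  L1 @0x2F[4] → 0x30007  P=1,RW=1,US=1,PS=0
  → PA=0x30A7A  (2 entries read)
#7 VA=0x220070C (r,kernel):
  L0 @0x13[17] → 0x7B006  P=0,RW=1,US=1,PS=0
  ⇒ fault: PAGE_NOT_PRESENT  — 1 lookups

Access #0 fault: NONE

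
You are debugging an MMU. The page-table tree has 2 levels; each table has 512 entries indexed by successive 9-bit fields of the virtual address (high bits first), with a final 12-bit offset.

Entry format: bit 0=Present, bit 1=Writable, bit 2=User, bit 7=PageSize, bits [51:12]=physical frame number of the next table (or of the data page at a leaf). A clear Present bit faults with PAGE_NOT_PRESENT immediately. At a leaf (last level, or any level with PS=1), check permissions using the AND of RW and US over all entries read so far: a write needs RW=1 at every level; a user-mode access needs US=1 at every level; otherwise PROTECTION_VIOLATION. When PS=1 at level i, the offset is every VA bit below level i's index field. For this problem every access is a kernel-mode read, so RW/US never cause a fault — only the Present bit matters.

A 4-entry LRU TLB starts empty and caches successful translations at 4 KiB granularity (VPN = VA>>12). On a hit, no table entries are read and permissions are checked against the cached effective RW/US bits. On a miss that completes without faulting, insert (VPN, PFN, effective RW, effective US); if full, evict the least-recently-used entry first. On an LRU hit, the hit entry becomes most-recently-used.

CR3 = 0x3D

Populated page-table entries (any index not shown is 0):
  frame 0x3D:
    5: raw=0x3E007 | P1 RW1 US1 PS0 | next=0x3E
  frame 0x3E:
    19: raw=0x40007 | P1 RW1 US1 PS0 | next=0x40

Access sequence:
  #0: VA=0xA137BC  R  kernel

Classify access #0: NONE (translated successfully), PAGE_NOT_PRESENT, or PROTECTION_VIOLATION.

Trace:
#0 VA=0xA137BC (r,kernel):
  L0 @0x3D[5] → 0x3E007  P=1,RW=1,US=1,PS=0
  L1 @0x3E[19] → 0x40007  P=1,RW=1,US=1,PS=0
  → PA=0x407BC  (2 entries read)

Access #0 fault: NONE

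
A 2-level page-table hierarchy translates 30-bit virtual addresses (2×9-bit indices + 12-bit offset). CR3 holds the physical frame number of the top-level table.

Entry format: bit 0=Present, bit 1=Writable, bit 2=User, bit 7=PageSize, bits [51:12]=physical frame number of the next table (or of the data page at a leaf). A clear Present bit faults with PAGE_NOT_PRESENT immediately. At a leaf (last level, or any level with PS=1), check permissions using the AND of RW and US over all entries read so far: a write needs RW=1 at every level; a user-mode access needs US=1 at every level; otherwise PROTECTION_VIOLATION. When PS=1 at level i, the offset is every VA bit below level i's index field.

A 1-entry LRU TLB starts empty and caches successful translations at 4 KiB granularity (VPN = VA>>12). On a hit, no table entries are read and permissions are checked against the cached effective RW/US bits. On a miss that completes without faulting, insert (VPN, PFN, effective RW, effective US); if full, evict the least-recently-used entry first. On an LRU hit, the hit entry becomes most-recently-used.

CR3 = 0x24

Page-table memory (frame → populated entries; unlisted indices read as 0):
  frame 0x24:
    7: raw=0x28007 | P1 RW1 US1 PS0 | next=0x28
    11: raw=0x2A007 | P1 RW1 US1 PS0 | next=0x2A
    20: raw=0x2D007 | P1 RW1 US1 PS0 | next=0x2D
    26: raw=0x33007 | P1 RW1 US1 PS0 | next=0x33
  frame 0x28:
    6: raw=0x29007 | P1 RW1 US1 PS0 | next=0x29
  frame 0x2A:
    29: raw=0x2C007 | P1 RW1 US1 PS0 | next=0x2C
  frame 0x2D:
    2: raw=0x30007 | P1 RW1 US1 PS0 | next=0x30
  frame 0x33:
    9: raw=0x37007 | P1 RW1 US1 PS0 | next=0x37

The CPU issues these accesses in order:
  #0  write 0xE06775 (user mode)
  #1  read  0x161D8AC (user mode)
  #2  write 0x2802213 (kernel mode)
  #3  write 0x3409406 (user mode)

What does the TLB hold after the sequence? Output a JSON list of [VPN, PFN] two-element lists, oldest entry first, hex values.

Trace:
#0 VA=0xE06775 (w,user):
  [0] read 0x24 idx=7: raw=0x28007 flags P=1 W=1 U=1 S=0
  [1] read 0x28 idx=6: raw=0x29007 flags P=1 W=1 U=1 S=0
  ⇒ phys 0x29775  [2 reads]
#1 VA=0x161D8AC (r,user):
  [0] read 0x24 idx=11: raw=0x2A007 flags P=1 W=1 U=1 S=0
  [1] read 0x2A idx=29: raw=0x2C007 flags P=1 W=1 U=1 S=0
  ⇒ phys 0x2C8AC  [2 reads]
#2 VA=0x2802213 (w,kernel):
  [0] read 0x24 idx=20: raw=0x2D007 flags P=1 W=1 U=1 S=0
  [1] read 0x2D idx=2: raw=0x30007 flags P=1 W=1 U=1 S=0
  ⇒ phys 0x30213  [2 reads]
#3 VA=0x3409406 (w,user):
  [0] read 0x24 idx=26: raw=0x33007 flags P=1 W=1 U=1 S=0
  [1] read 0x33 idx=9: raw=0x37007 flags P=1 W=1 U=1 S=0
  ⇒ phys 0x37406  [2 reads]

TLB: [["0x3409", "0x37"]]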